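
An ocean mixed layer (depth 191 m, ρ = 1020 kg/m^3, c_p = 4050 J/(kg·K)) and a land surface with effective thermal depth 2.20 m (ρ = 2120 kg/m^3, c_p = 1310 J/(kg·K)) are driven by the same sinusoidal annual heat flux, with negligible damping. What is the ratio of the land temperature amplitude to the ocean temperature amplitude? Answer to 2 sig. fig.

130

C_ocean = 1020 × 4050 × 191 = 7.89×10^8 J/(m²·K).
C_land = 2120 × 1310 × 2.20 = 6.11×10^6 J/(m²·K).
Undamped amplitude ∝ 1/C, so A_land/A_ocean = C_ocean/C_land = 129.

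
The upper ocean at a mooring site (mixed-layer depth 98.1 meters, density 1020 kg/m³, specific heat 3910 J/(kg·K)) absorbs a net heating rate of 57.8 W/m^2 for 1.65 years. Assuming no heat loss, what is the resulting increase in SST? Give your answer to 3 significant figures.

Areal heat capacity C = ρ c_p D = 1020 × 3910 × 98.1 = 3.91×10^8 J/(m²·K).
Net heat input Q = F Δt = 57.8 × (1.65 years × 3.156×10^7 s/year) = 3.01×10^9 J/m².
ΔT = Q / C = 3.01×10^9 / 3.91×10^8 = 7.69 K.

7.69 K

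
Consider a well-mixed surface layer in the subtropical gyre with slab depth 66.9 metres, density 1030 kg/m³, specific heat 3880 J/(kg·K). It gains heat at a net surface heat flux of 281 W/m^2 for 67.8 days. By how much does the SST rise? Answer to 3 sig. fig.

Areal heat capacity C = ρ c_p D = 1030 × 3880 × 66.9 = 2.67×10^8 J/(m^2 K).
Net heat input Q = F Δt = 281 × (67.8 days × 86400 s/day) = 1.65×10^9 J/m².
ΔT = Q / C = 1.65×10^9 / 2.67×10^8 = 6.16 K.

6.16 K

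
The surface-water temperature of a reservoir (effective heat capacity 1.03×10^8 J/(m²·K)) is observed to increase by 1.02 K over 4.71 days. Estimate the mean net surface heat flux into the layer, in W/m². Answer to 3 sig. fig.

Areal heat capacity C = 1.03×10^8 J/(m²·K) (given).
Required heat per unit area: Q = C ΔT = 1.03×10^8 × 1.02 = 1.05×10^8 J/m².
Flux F = Q / Δt = 1.05×10^8 / 4.07×10^5 s = 258 W/m².

258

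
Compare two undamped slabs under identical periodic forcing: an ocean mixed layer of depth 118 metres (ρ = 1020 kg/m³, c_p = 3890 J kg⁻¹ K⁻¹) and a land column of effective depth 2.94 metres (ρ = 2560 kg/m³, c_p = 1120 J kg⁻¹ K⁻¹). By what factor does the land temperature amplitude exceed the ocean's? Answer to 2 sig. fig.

56

C_ocean = 1020 × 3890 × 118 = 4.68×10^8 J/(m²·K).
C_land = 2560 × 1120 × 2.94 = 8.43×10^6 J/(m²·K).
Undamped amplitude ∝ 1/C, so A_land/A_ocean = C_ocean/C_land = 55.5.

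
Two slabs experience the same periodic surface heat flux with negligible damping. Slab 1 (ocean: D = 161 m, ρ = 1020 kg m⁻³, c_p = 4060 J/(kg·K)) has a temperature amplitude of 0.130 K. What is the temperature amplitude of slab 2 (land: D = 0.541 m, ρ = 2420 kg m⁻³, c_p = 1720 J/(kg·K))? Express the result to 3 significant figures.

38.5 K

C_ocean = 6.67×10^8 J/(m²·K); C_land = 2.25×10^6 J/(m²·K).
A ∝ 1/C ⇒ A_land = A_ocean × C_ocean/C_land = 0.130 × 296 = 38.5 K.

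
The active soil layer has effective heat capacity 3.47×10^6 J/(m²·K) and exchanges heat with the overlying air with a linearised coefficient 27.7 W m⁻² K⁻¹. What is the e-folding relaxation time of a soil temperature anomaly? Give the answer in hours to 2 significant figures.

Areal heat capacity C = 3.47×10^6 J/(m²·K) (given).
Relaxation time τ = C / λ = 3.47×10^6 / 27.7 = 1.25×10^5 s.
In hours: 1.25×10^5 s / (3600 s/hour) = 34.8 hours.

35 hours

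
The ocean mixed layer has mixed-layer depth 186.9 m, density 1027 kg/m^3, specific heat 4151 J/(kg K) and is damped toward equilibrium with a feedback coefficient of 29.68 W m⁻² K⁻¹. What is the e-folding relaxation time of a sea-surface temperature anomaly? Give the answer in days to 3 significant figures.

311 days

Areal heat capacity C = ρ c_p D = 1027 × 4151 × 186.9 = 7.97×10^8 J m⁻² K⁻¹.
Relaxation time τ = C / λ = 7.97×10^8 / 29.68 = 2.68×10^7 s.
In days: 2.68×10^7 s / (86400 s/day) = 311 days.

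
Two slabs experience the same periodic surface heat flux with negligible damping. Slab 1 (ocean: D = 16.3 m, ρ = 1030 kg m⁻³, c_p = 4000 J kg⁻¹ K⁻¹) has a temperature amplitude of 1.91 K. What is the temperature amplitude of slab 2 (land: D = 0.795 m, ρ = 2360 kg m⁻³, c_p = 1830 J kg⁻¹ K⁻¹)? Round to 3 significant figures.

37.4 K

C_ocean = 6.72×10^7 J/(m²·K); C_land = 3.43×10^6 J/(m²·K).
A ∝ 1/C ⇒ A_land = A_ocean × C_ocean/C_land = 1.91 × 19.6 = 37.4 K.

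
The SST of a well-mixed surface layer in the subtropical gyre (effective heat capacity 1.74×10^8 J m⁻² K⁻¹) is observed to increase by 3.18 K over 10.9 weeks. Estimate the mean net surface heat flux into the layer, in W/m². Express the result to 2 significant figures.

84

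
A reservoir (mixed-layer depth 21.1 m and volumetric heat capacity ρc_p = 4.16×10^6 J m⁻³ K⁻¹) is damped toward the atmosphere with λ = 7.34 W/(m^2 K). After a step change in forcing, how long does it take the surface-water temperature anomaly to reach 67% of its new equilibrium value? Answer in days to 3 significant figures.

153 days

Areal heat capacity C = ρc_p × D = 4.16×10^6 × 21.1 = 8.78×10^7 J/(m^2 K).
τ = C / λ = 8.78×10^7 / 7.34 = 1.20×10^7 s.
Fraction reached: 1 − e^(−t/τ) = 0.67 ⇒ t = −τ ln(1 − 0.67) = τ × 1.11.
t = 1.33×10^7 s = 153 days.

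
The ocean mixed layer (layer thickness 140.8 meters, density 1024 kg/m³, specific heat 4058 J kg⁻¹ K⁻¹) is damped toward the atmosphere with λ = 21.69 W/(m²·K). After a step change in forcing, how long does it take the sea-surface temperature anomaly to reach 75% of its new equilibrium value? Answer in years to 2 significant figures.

1.2 years

Areal heat capacity C = ρ c_p D = 1024 × 4058 × 140.8 = 5.85×10^8 J m⁻² K⁻¹.
τ = C / λ = 5.85×10^8 / 21.69 = 2.70×10^7 s.
Fraction reached: 1 − e^(−t/τ) = 0.75 ⇒ t = −τ ln(1 − 0.75) = τ × 1.39.
t = 3.74×10^7 s = 1.18 years.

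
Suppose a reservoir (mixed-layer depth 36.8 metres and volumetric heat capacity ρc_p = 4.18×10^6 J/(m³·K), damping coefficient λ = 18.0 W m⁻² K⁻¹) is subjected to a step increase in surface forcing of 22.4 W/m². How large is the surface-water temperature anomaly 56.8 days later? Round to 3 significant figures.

0.544 K

Areal heat capacity C = ρc_p × D = 4.18×10^6 × 36.8 = 1.54×10^8 J/(m²·K).
τ = C / λ = 1.54×10^8 / 18.0 = 8.55×10^6 s.
Equilibrium anomaly ΔT_eq = F / λ = 22.4 / 18.0 = 1.24 K.
t = 56.8 days = 4.91×10^6 s, so t/τ = 0.574.
ΔT(t) = ΔT_eq (1 − e^(−t/τ)) = 1.24 × (1 − e^−0.574) = 0.544 K.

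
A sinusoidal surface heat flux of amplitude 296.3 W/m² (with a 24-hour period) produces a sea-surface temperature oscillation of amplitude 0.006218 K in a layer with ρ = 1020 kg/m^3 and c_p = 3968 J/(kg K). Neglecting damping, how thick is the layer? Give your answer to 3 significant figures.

ω = 2π / 86400 s = 7.27×10^-5 s⁻¹.
Required C = F₀ / (A ω) = 296.3 / (0.006218 × 7.27×10^-5) = 6.55×10^8 J/(m²·K).
D = C / (ρ c_p) = 6.55×10^8 / (1020 × 3968) = 162 m.

162 m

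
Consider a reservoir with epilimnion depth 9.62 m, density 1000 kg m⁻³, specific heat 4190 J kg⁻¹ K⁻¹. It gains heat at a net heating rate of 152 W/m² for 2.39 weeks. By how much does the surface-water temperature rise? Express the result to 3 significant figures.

Areal heat capacity C = ρ c_p D = 1000 × 4190 × 9.62 = 4.03×10^7 J/(m²·K).
Net heat input Q = F Δt = 152 × (2.39 weeks × 6.048×10^5 s/week) = 2.20×10^8 J/m².
ΔT = Q / C = 2.20×10^8 / 4.03×10^7 = 5.45 K.

5.45 K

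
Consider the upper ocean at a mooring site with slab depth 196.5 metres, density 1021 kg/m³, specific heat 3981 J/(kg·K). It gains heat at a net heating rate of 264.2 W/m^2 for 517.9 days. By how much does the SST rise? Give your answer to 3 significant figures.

14.8 K

Areal heat capacity C = ρ c_p D = 1021 × 3981 × 196.5 = 7.99×10^8 J/(m^2 K).
Net heat input Q = F Δt = 264.2 × (517.9 days × 86400 s/day) = 1.18×10^10 J/m².
ΔT = Q / C = 1.18×10^10 / 7.99×10^8 = 14.8 K.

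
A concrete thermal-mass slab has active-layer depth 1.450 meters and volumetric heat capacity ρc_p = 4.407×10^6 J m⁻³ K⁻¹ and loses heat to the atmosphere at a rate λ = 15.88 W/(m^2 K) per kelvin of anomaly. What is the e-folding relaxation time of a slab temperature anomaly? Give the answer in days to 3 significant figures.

Areal heat capacity C = ρc_p × D = 4.407×10^6 × 1.450 = 6.39×10^6 J/(m²·K).
Relaxation time τ = C / λ = 6.39×10^6 / 15.88 = 4.02×10^5 s.
In days: 4.02×10^5 s / (86400 s/day) = 4.66 days.

4.66 days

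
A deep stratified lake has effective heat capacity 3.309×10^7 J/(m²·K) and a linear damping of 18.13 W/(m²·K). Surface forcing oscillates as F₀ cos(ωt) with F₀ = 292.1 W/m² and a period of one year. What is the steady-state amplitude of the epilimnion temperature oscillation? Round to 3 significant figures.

Areal heat capacity C = 3.309×10^7 J/(m²·K) (given).
Angular frequency ω = 2π / T = 2π / 3.15×10^7 s = 1.99×10^-7 s⁻¹.
√((Cω)² + λ²) = √((6.59)² + 18.13²) = 19.3 W/(m²·K).
Amplitude A = F₀ / √((Cω)²+λ²) = 292.1 / 19.3 = 15.1 K.

15.1 K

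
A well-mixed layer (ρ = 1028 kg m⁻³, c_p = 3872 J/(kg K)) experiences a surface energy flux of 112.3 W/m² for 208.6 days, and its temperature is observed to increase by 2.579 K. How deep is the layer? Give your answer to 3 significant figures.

197 m

Heat input Q = F Δt = 112.3 × 1.80×10^7 s = 2.02×10^9 J/m².
Required areal heat capacity C = Q / ΔT = 7.85×10^8 J/(m²·K).
Depth D = C / (ρ c_p) = 7.85×10^8 / (1028 × 3872) = 197 m.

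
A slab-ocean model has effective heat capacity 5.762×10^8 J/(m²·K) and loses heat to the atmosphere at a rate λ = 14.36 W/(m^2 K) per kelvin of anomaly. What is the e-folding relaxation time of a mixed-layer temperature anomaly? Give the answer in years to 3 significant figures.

1.27 years

Areal heat capacity C = 5.762×10^8 J/(m²·K) (given).
Relaxation time τ = C / λ = 5.76×10^8 / 14.36 = 4.01×10^7 s.
In years: 4.01×10^7 s / (3.156×10^7 s/year) = 1.27 years.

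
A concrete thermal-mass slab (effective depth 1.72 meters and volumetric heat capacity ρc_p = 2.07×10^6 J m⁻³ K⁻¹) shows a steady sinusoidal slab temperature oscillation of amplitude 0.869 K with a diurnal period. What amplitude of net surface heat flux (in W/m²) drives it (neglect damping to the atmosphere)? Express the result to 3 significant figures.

225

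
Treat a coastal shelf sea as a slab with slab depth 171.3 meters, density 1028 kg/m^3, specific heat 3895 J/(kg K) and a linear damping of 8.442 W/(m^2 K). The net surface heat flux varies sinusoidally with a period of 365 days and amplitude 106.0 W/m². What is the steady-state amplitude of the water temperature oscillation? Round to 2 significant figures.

0.77 K

Areal heat capacity C = ρ c_p D = 1028 × 3895 × 171.3 = 6.86×10^8 J/(m^2 K).
Angular frequency ω = 2π / T = 2π / 3.15×10^7 s = 1.99×10^-7 s⁻¹.
√((Cω)² + λ²) = √((137)² + 8.442²) = 137 W/(m²·K).
Amplitude A = F₀ / √((Cω)²+λ²) = 106.0 / 137 = 0.774 K.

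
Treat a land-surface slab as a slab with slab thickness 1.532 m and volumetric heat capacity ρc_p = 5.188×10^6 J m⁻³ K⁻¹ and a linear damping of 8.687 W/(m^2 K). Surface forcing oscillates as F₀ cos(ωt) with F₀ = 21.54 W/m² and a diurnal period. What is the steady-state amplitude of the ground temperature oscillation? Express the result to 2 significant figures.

Areal heat capacity C = ρc_p × D = 5.188×10^6 × 1.532 = 7.95×10^6 J m⁻² K⁻¹.
Angular frequency ω = 2π / T = 2π / 86400 s = 7.27×10^-5 s⁻¹.
√((Cω)² + λ²) = √((578)² + 8.687²) = 578 W/(m²·K).
Amplitude A = F₀ / √((Cω)²+λ²) = 21.54 / 578 = 0.0373 K.

0.037 K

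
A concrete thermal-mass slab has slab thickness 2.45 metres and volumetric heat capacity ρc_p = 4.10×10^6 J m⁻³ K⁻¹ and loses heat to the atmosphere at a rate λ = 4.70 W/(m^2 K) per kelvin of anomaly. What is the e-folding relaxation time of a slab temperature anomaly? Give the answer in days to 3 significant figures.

24.7 days

Areal heat capacity C = ρc_p × D = 4.10×10^6 × 2.45 = 1.00×10^7 J m⁻² K⁻¹.
Relaxation time τ = C / λ = 1.00×10^7 / 4.70 = 2.14×10^6 s.
In days: 2.14×10^6 s / (86400 s/day) = 24.7 days.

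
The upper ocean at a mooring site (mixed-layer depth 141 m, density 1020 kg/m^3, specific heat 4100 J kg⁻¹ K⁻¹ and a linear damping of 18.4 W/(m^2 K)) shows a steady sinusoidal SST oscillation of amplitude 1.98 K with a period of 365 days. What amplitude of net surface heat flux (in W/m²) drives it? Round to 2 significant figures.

Areal heat capacity C = ρ c_p D = 1020 × 4100 × 141 = 5.90×10^8 J/(m^2 K).
ω = 2π / 3.15×10^7 s = 1.99×10^-7 s⁻¹.
√((Cω)² + λ²) = √((117)² + 18.4²) = 119 W/(m²·K).
F₀ = A × √((Cω)²+λ²) = 1.98 × 119 = 235 W/m².

240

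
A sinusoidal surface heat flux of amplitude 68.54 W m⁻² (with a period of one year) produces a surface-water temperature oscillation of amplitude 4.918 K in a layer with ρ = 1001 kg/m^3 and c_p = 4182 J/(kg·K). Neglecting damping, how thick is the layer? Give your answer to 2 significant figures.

ω = 2π / 3.15×10^7 s = 1.99×10^-7 s⁻¹.
Required C = F₀ / (A ω) = 68.54 / (4.918 × 1.99×10^-7) = 6.99×10^7 J/(m²·K).
D = C / (ρ c_p) = 6.99×10^7 / (1001 × 4182) = 16.7 m.

17 m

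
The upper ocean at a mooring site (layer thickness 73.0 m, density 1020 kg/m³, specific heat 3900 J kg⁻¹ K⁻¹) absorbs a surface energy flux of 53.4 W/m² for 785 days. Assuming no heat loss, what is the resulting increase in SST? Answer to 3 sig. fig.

12.5 K

Areal heat capacity C = ρ c_p D = 1020 × 3900 × 73.0 = 2.90×10^8 J m⁻² K⁻¹.
Net heat input Q = F Δt = 53.4 × (785 days × 86400 s/day) = 3.62×10^9 J/m².
ΔT = Q / C = 3.62×10^9 / 2.90×10^8 = 12.5 K.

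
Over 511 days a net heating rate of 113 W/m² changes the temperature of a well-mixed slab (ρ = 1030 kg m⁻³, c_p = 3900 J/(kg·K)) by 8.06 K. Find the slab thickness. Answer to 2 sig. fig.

150 m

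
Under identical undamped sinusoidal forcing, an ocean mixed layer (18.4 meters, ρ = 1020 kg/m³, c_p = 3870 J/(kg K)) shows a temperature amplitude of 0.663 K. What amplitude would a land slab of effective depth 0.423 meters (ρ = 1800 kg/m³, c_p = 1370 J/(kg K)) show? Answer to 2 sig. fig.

46 K

C_ocean = 7.26×10^7 J/(m²·K); C_land = 1.04×10^6 J/(m²·K).
A ∝ 1/C ⇒ A_land = A_ocean × C_ocean/C_land = 0.663 × 69.6 = 46.2 K.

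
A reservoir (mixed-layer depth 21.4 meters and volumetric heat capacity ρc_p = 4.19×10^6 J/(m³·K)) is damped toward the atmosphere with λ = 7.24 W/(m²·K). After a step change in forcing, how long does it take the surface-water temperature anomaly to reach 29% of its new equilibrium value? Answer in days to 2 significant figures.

49 days

Areal heat capacity C = ρc_p × D = 4.19×10^6 × 21.4 = 8.97×10^7 J/(m^2 K).
τ = C / λ = 8.97×10^7 / 7.24 = 1.24×10^7 s.
Fraction reached: 1 − e^(−t/τ) = 0.29 ⇒ t = −τ ln(1 − 0.29) = τ × 0.342.
t = 4.24×10^6 s = 49.1 days.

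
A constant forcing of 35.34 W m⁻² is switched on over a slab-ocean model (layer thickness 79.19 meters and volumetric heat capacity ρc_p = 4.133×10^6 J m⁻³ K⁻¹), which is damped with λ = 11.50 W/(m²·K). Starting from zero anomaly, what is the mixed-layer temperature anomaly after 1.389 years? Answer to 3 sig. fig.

2.41 K

Areal heat capacity C = ρc_p × D = 4.133×10^6 × 79.19 = 3.27×10^8 J/(m²·K).
τ = C / λ = 3.27×10^8 / 11.50 = 2.85×10^7 s.
Equilibrium anomaly ΔT_eq = F / λ = 35.34 / 11.50 = 3.07 K.
t = 1.389 years = 4.38×10^7 s, so t/τ = 1.54.
ΔT(t) = ΔT_eq (1 − e^(−t/τ)) = 3.07 × (1 − e^−1.54) = 2.41 K.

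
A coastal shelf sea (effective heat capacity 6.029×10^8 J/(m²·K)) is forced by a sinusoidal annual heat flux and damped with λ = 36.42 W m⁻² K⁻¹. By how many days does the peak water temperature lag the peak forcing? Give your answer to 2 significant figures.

74 days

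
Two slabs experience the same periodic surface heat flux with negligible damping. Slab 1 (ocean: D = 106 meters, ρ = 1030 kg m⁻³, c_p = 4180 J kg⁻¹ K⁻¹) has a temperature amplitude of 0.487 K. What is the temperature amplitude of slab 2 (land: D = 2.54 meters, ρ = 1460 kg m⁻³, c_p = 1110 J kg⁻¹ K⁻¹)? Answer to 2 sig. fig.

54 K

C_ocean = 4.56×10^8 J/(m²·K); C_land = 4.12×10^6 J/(m²·K).
A ∝ 1/C ⇒ A_land = A_ocean × C_ocean/C_land = 0.487 × 111 = 54.0 K.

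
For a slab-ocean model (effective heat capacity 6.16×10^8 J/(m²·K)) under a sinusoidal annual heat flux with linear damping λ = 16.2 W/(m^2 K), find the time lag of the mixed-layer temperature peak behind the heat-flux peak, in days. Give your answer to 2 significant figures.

Areal heat capacity C = 6.16×10^8 J/(m²·K) (given).
ω = 2π / 3.15×10^7 s = 1.99×10^-7 s⁻¹.
Phase lag φ = arctan(Cω/λ) = arctan(123/16.2) = 1.44 rad.
Time lag = φ / ω = 1.44 / 1.99×10^-7 = 7.23×10^6 s = 83.6 days.

84 days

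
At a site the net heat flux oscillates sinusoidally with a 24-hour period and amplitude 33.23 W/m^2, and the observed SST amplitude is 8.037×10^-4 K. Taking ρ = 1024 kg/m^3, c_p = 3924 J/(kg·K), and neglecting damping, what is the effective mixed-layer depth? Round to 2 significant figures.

140 m

ω = 2π / 86400 s = 7.27×10^-5 s⁻¹.
Required C = F₀ / (A ω) = 33.23 / (8.037×10^-4 × 7.27×10^-5) = 5.69×10^8 J/(m²·K).
D = C / (ρ c_p) = 5.69×10^8 / (1024 × 3924) = 141 m.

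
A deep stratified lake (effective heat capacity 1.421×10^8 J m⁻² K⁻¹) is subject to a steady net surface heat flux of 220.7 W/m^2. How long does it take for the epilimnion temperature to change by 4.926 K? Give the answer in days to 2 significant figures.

37 days

Areal heat capacity C = 1.421×10^8 J m⁻² K⁻¹ (given).
Time required: Δt = C ΔT / F = 1.42×10^8 × 4.926 / 220.7 = 3.17×10^6 s.
In days: 3.17×10^6 s / (86400 s/day) = 36.7 days.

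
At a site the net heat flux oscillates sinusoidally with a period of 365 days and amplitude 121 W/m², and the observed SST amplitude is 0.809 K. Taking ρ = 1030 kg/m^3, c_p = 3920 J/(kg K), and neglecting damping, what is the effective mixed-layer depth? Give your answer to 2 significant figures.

190 m

ω = 2π / 3.15×10^7 s = 1.99×10^-7 s⁻¹.
Required C = F₀ / (A ω) = 121 / (0.809 × 1.99×10^-7) = 7.51×10^8 J/(m²·K).
D = C / (ρ c_p) = 7.51×10^8 / (1030 × 3920) = 186 m.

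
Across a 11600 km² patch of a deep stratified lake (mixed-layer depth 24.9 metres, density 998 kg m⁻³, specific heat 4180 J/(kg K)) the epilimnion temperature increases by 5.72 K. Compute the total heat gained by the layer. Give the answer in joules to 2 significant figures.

6.9×10^18 J

Areal heat capacity C = ρ c_p D = 998 × 4180 × 24.9 = 1.04×10^8 J m⁻² K⁻¹.
Heat per unit area: q = C ΔT = 1.04×10^8 × 5.72 = 5.94×10^8 J/m².
Total heat: Q = q × A = 5.94×10^8 × (11600 × 10⁶ m²) = 6.89×10^18 J.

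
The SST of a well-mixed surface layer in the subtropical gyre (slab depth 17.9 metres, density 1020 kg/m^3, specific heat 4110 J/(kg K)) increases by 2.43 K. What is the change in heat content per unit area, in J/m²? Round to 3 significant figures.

1.82×10^8

Areal heat capacity C = ρ c_p D = 1020 × 4110 × 17.9 = 7.50×10^7 J/(m²·K).
ΔQ = C ΔT = 7.50×10^7 × 2.43 = 1.82×10^8 J/m².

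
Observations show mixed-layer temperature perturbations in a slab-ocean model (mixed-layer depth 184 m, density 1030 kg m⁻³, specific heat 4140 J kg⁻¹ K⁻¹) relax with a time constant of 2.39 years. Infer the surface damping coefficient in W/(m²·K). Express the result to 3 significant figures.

Areal heat capacity C = ρ c_p D = 1030 × 4140 × 184 = 7.85×10^8 J/(m^2 K).
τ = 2.39 years = 7.54×10^7 s.
λ = C / τ = 7.85×10^8 / 7.54×10^7 = 10.4 W/(m²·K).

10.4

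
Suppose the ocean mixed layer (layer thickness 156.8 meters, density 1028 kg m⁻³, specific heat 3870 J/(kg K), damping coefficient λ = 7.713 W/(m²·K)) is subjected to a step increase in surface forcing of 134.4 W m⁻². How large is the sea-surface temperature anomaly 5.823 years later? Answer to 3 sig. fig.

Areal heat capacity C = ρ c_p D = 1028 × 3870 × 156.8 = 6.24×10^8 J/(m²·K).
τ = C / λ = 6.24×10^8 / 7.713 = 8.09×10^7 s.
Equilibrium anomaly ΔT_eq = F / λ = 134.4 / 7.713 = 17.4 K.
t = 5.823 years = 1.84×10^8 s, so t/τ = 2.27.
ΔT(t) = ΔT_eq (1 − e^(−t/τ)) = 17.4 × (1 − e^−2.27) = 15.6 K.

15.6 K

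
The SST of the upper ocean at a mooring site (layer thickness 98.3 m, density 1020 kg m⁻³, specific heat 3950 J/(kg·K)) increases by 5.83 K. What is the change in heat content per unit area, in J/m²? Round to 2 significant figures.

2.3×10^9

Areal heat capacity C = ρ c_p D = 1020 × 3950 × 98.3 = 3.96×10^8 J/(m²·K).
ΔQ = C ΔT = 3.96×10^8 × 5.83 = 2.31×10^9 J/m².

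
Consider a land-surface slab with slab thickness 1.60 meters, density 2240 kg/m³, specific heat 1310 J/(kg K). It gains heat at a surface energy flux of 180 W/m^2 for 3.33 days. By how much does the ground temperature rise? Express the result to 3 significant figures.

Areal heat capacity C = ρ c_p D = 2240 × 1310 × 1.60 = 4.70×10^6 J/(m²·K).
Net heat input Q = F Δt = 180 × (3.33 days × 86400 s/day) = 5.18×10^7 J/m².
ΔT = Q / C = 5.18×10^7 / 4.70×10^6 = 11.0 K.

11.0 K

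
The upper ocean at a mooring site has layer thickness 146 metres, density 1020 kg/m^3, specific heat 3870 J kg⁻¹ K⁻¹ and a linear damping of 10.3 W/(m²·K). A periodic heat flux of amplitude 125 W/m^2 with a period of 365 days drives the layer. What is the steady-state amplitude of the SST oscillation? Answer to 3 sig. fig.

Areal heat capacity C = ρ c_p D = 1020 × 3870 × 146 = 5.76×10^8 J/(m²·K).
Angular frequency ω = 2π / T = 2π / 3.15×10^7 s = 1.99×10^-7 s⁻¹.
√((Cω)² + λ²) = √((115)² + 10.3²) = 115 W/(m²·K).
Amplitude A = F₀ / √((Cω)²+λ²) = 125 / 115 = 1.08 K.

1.08 K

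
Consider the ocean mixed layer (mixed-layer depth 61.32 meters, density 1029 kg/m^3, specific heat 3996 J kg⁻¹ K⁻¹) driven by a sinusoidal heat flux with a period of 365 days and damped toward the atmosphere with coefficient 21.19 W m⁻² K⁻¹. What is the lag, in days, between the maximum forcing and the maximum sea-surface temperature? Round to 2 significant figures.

68 days

Areal heat capacity C = ρ c_p D = 1029 × 3996 × 61.32 = 2.52×10^8 J m⁻² K⁻¹.
ω = 2π / 3.15×10^7 s = 1.99×10^-7 s⁻¹.
Phase lag φ = arctan(Cω/λ) = arctan(50.2/21.19) = 1.17 rad.
Time lag = φ / ω = 1.17 / 1.99×10^-7 = 5.88×10^6 s = 68.1 days.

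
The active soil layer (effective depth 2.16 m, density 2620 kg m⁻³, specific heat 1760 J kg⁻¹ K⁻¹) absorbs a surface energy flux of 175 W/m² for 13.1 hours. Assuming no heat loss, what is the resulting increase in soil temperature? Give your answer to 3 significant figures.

Areal heat capacity C = ρ c_p D = 2620 × 1760 × 2.16 = 9.96×10^6 J/(m²·K).
Net heat input Q = F Δt = 175 × (13.1 hours × 3600 s/hour) = 8.25×10^6 J/m².
ΔT = Q / C = 8.25×10^6 / 9.96×10^6 = 0.829 K.

0.829 K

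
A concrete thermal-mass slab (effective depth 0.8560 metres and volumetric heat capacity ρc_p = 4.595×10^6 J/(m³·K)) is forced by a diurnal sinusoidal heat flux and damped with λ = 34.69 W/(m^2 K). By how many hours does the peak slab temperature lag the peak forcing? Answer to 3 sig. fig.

5.54 hours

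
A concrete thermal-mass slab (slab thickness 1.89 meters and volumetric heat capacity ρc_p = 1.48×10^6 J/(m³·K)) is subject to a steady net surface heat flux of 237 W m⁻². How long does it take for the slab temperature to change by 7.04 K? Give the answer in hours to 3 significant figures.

23.1 hours

Areal heat capacity C = ρc_p × D = 1.48×10^6 × 1.89 = 2.80×10^6 J m⁻² K⁻¹.
Time required: Δt = C ΔT / F = 2.80×10^6 × 7.04 / 237 = 83100 s.
In hours: 83100 s / (3600 s/hour) = 23.1 hours.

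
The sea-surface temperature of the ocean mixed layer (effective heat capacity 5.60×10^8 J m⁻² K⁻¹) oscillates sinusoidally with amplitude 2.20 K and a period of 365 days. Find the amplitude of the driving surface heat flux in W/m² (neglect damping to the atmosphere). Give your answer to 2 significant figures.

250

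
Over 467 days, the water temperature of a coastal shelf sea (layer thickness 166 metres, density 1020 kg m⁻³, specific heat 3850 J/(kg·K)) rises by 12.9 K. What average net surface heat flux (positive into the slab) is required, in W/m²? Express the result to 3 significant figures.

Areal heat capacity C = ρ c_p D = 1020 × 3850 × 166 = 6.52×10^8 J m⁻² K⁻¹.
Required heat per unit area: Q = C ΔT = 6.52×10^8 × 12.9 = 8.41×10^9 J/m².
Flux F = Q / Δt = 8.41×10^9 / 4.03×10^7 s = 208 W/m².

208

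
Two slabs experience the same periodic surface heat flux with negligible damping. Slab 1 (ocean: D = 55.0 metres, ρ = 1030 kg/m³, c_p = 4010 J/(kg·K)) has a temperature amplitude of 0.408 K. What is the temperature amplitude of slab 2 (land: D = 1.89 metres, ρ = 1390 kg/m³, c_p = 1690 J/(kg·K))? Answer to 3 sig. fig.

C_ocean = 2.27×10^8 J/(m²·K); C_land = 4.44×10^6 J/(m²·K).
A ∝ 1/C ⇒ A_land = A_ocean × C_ocean/C_land = 0.408 × 51.2 = 20.9 K.

20.9 K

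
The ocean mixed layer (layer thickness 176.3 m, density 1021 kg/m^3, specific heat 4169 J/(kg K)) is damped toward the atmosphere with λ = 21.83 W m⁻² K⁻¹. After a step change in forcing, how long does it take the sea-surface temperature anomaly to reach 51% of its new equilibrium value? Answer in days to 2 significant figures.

280 days

Areal heat capacity C = ρ c_p D = 1021 × 4169 × 176.3 = 7.50×10^8 J/(m²·K).
τ = C / λ = 7.50×10^8 / 21.83 = 3.44×10^7 s.
Fraction reached: 1 − e^(−t/τ) = 0.51 ⇒ t = −τ ln(1 − 0.51) = τ × 0.713.
t = 2.45×10^7 s = 284 days.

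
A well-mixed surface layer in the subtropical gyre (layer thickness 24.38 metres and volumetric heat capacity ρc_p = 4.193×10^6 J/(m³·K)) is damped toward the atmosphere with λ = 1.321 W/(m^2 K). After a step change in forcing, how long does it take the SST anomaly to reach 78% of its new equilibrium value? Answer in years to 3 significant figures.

3.71 years

Areal heat capacity C = ρc_p × D = 4.193×10^6 × 24.38 = 1.02×10^8 J/(m^2 K).
τ = C / λ = 1.02×10^8 / 1.321 = 7.74×10^7 s.
Fraction reached: 1 − e^(−t/τ) = 0.78 ⇒ t = −τ ln(1 − 0.78) = τ × 1.51.
t = 1.17×10^8 s = 3.71 years.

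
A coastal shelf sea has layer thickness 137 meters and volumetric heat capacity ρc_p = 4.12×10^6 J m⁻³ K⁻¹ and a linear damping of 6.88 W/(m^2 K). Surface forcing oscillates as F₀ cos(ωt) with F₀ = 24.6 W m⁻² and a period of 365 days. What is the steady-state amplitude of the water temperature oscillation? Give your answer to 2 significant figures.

0.22 K

Areal heat capacity C = ρc_p × D = 4.12×10^6 × 137 = 5.64×10^8 J/(m²·K).
Angular frequency ω = 2π / T = 2π / 3.15×10^7 s = 1.99×10^-7 s⁻¹.
√((Cω)² + λ²) = √((112)² + 6.88²) = 113 W/(m²·K).
Amplitude A = F₀ / √((Cω)²+λ²) = 24.6 / 113 = 0.218 K.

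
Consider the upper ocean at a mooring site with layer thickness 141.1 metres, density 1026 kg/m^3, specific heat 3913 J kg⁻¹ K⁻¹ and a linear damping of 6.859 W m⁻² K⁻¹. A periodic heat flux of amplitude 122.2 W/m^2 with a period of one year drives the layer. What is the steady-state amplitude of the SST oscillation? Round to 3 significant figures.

Areal heat capacity C = ρ c_p D = 1026 × 3913 × 141.1 = 5.66×10^8 J/(m²·K).
Angular frequency ω = 2π / T = 2π / 3.15×10^7 s = 1.99×10^-7 s⁻¹.
√((Cω)² + λ²) = √((113)² + 6.859²) = 113 W/(m²·K).
Amplitude A = F₀ / √((Cω)²+λ²) = 122.2 / 113 = 1.08 K.

1.08 K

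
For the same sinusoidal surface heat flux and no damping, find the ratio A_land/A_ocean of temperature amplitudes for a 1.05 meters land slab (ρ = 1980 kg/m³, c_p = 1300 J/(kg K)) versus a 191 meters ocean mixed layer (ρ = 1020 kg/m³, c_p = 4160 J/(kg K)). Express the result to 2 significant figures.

300

C_ocean = 1020 × 4160 × 191 = 8.10×10^8 J/(m²·K).
C_land = 1980 × 1300 × 1.05 = 2.70×10^6 J/(m²·K).
Undamped amplitude ∝ 1/C, so A_land/A_ocean = C_ocean/C_land = 300.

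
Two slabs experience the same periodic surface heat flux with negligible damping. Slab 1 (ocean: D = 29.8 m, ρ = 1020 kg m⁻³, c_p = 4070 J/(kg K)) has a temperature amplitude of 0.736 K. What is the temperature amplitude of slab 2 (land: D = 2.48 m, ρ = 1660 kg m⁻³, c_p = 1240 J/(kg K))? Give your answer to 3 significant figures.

17.8 K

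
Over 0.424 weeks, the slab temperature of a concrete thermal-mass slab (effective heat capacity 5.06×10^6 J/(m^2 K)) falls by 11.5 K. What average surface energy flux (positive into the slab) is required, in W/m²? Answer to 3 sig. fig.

Areal heat capacity C = 5.06×10^6 J/(m^2 K) (given).
Required heat per unit area: Q = C ΔT = 5.06×10^6 × -11.5 = -5.82×10^7 J/m².
Flux F = Q / Δt = -5.82×10^7 / 2.56×10^5 s = -227 W/m².

-227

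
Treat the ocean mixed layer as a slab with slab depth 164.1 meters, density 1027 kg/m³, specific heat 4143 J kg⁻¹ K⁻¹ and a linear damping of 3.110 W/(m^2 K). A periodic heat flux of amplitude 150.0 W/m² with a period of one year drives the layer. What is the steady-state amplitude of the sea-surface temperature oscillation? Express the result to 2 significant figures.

1.1 K

Areal heat capacity C = ρ c_p D = 1027 × 4143 × 164.1 = 6.98×10^8 J/(m^2 K).
Angular frequency ω = 2π / T = 2π / 3.15×10^7 s = 1.99×10^-7 s⁻¹.
√((Cω)² + λ²) = √((139)² + 3.110²) = 139 W/(m²·K).
Amplitude A = F₀ / √((Cω)²+λ²) = 150.0 / 139 = 1.08 K.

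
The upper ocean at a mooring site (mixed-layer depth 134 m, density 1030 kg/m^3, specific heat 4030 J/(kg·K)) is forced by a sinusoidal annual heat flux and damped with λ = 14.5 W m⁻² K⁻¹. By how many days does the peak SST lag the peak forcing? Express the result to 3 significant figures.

Areal heat capacity C = ρ c_p D = 1030 × 4030 × 134 = 5.56×10^8 J/(m²·K).
ω = 2π / 3.15×10^7 s = 1.99×10^-7 s⁻¹.
Phase lag φ = arctan(Cω/λ) = arctan(111/14.5) = 1.44 rad.
Time lag = φ / ω = 1.44 / 1.99×10^-7 = 7.23×10^6 s = 83.7 days.

83.7 days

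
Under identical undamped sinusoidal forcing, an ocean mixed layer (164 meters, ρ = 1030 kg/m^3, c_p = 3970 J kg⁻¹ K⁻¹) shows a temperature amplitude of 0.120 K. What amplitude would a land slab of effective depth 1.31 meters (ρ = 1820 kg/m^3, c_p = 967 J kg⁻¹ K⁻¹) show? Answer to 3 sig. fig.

34.9 K

C_ocean = 6.71×10^8 J/(m²·K); C_land = 2.31×10^6 J/(m²·K).
A ∝ 1/C ⇒ A_land = A_ocean × C_ocean/C_land = 0.120 × 291 = 34.9 K.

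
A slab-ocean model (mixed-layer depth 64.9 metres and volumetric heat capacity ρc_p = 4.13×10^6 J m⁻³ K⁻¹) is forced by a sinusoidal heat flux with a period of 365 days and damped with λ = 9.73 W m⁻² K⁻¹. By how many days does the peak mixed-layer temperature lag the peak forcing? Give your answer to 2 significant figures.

Areal heat capacity C = ρc_p × D = 4.13×10^6 × 64.9 = 2.68×10^8 J m⁻² K⁻¹.
ω = 2π / 3.15×10^7 s = 1.99×10^-7 s⁻¹.
Phase lag φ = arctan(Cω/λ) = arctan(53.4/9.73) = 1.39 rad.
Time lag = φ / ω = 1.39 / 1.99×10^-7 = 6.98×10^6 s = 80.8 days.

81 days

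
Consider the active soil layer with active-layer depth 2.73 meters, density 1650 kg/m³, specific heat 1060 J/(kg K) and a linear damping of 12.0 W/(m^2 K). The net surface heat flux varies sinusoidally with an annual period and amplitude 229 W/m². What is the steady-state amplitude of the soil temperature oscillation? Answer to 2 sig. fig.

Areal heat capacity C = ρ c_p D = 1650 × 1060 × 2.73 = 4.77×10^6 J m⁻² K⁻¹.
Angular frequency ω = 2π / T = 2π / 3.15×10^7 s = 1.99×10^-7 s⁻¹.
√((Cω)² + λ²) = √((0.951)² + 12.0²) = 12.0 W/(m²·K).
Amplitude A = F₀ / √((Cω)²+λ²) = 229 / 12.0 = 19.0 K.

19 K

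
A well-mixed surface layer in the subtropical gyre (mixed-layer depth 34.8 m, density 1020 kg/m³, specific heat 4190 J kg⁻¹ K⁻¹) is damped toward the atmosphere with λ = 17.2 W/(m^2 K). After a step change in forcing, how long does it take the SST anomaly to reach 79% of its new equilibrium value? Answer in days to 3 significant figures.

Areal heat capacity C = ρ c_p D = 1020 × 4190 × 34.8 = 1.49×10^8 J/(m^2 K).
τ = C / λ = 1.49×10^8 / 17.2 = 8.65×10^6 s.
Fraction reached: 1 − e^(−t/τ) = 0.79 ⇒ t = −τ ln(1 − 0.79) = τ × 1.56.
t = 1.35×10^7 s = 156 days.

156 days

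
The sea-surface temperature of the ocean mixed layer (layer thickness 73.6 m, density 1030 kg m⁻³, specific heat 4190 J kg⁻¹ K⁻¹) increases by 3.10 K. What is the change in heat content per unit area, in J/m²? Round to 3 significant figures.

9.85×10^8

Areal heat capacity C = ρ c_p D = 1030 × 4190 × 73.6 = 3.18×10^8 J m⁻² K⁻¹.
ΔQ = C ΔT = 3.18×10^8 × 3.10 = 9.85×10^8 J/m².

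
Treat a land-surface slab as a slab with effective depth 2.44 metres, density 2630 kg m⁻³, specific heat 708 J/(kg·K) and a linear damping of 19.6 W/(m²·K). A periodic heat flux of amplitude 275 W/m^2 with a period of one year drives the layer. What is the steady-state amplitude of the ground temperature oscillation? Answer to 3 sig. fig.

14.0 K

Areal heat capacity C = ρ c_p D = 2630 × 708 × 2.44 = 4.54×10^6 J/(m^2 K).
Angular frequency ω = 2π / T = 2π / 3.15×10^7 s = 1.99×10^-7 s⁻¹.
√((Cω)² + λ²) = √((0.905)² + 19.6²) = 19.6 W/(m²·K).
Amplitude A = F₀ / √((Cω)²+λ²) = 275 / 19.6 = 14.0 K.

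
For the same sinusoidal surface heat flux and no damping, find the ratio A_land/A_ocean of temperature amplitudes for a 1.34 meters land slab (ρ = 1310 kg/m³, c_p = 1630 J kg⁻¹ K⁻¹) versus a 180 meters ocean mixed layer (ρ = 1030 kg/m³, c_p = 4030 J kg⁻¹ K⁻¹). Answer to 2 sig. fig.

C_ocean = 1030 × 4030 × 180 = 7.47×10^8 J/(m²·K).
C_land = 1310 × 1630 × 1.34 = 2.86×10^6 J/(m²·K).
Undamped amplitude ∝ 1/C, so A_land/A_ocean = C_ocean/C_land = 261.

260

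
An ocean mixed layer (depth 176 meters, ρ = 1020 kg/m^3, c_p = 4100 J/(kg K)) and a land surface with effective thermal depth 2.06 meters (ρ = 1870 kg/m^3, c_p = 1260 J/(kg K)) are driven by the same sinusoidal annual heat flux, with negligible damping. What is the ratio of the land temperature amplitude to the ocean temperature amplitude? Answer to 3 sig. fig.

152

C_ocean = 1020 × 4100 × 176 = 7.36×10^8 J/(m²·K).
C_land = 1870 × 1260 × 2.06 = 4.85×10^6 J/(m²·K).
Undamped amplitude ∝ 1/C, so A_land/A_ocean = C_ocean/C_land = 152.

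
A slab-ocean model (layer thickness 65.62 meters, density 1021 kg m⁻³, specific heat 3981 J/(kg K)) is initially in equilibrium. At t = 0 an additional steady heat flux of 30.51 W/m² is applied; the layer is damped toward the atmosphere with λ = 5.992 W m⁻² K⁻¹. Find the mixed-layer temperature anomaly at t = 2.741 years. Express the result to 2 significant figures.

4.4 K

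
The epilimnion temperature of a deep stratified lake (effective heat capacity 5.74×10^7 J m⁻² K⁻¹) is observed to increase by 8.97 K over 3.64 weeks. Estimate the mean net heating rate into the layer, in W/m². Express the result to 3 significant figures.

Areal heat capacity C = 5.74×10^7 J m⁻² K⁻¹ (given).
Required heat per unit area: Q = C ΔT = 5.74×10^7 × 8.97 = 5.15×10^8 J/m².
Flux F = Q / Δt = 5.15×10^8 / 2.20×10^6 s = 234 W/m².

234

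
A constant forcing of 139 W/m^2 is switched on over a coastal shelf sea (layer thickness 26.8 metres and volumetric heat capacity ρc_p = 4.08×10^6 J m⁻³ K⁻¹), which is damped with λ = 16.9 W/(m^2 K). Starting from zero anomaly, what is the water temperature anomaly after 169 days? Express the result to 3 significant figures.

Areal heat capacity C = ρc_p × D = 4.08×10^6 × 26.8 = 1.09×10^8 J m⁻² K⁻¹.
τ = C / λ = 1.09×10^8 / 16.9 = 6.47×10^6 s.
Equilibrium anomaly ΔT_eq = F / λ = 139 / 16.9 = 8.22 K.
t = 169 days = 1.46×10^7 s, so t/τ = 2.26.
ΔT(t) = ΔT_eq (1 − e^(−t/τ)) = 8.22 × (1 − e^−2.26) = 7.36 K.

7.36 K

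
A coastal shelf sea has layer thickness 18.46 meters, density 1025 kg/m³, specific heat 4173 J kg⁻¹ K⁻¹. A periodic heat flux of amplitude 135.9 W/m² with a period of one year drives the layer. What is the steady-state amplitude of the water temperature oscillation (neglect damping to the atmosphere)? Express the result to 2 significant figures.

8.6 K

Areal heat capacity C = ρ c_p D = 1025 × 4173 × 18.46 = 7.90×10^7 J/(m²·K).
Angular frequency ω = 2π / T = 2π / 3.15×10^7 s = 1.99×10^-7 s⁻¹.
Cω = 7.90×10^7 × 1.99×10^-7 = 15.7 W/(m²·K).
Amplitude A = F₀ / (Cω) = 135.9 / 15.7 = 8.64 K.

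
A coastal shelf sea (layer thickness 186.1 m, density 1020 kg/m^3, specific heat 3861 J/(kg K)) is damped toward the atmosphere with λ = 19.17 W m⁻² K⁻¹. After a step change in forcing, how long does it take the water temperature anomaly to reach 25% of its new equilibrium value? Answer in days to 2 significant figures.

130 days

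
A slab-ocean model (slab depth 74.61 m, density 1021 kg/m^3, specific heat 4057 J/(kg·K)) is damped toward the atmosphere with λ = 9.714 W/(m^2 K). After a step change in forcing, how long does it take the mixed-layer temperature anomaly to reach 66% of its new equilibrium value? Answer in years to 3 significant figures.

1.09 years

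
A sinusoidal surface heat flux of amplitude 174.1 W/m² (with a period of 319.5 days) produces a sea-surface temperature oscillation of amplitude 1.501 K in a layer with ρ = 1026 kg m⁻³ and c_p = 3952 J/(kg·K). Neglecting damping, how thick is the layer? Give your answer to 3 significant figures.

126 m

ω = 2π / 2.76×10^7 s = 2.28×10^-7 s⁻¹.
Required C = F₀ / (A ω) = 174.1 / (1.501 × 2.28×10^-7) = 5.10×10^8 J/(m²·K).
D = C / (ρ c_p) = 5.10×10^8 / (1026 × 3952) = 126 m.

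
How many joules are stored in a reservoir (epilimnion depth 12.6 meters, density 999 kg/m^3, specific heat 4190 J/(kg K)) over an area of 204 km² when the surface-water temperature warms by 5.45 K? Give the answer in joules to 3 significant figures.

5.86×10^16 J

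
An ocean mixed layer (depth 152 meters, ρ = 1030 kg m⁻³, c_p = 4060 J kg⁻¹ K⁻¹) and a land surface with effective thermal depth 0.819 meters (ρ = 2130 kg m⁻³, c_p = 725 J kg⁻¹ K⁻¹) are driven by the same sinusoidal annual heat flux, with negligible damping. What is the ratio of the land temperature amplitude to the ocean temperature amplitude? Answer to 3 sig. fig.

503

C_ocean = 1030 × 4060 × 152 = 6.36×10^8 J/(m²·K).
C_land = 2130 × 725 × 0.819 = 1.26×10^6 J/(m²·K).
Undamped amplitude ∝ 1/C, so A_land/A_ocean = C_ocean/C_land = 503.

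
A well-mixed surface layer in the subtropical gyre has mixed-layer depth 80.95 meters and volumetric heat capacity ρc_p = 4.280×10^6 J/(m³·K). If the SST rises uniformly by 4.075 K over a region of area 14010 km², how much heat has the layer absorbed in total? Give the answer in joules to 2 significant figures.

Areal heat capacity C = ρc_p × D = 4.280×10^6 × 80.95 = 3.46×10^8 J/(m²·K).
Heat per unit area: q = C ΔT = 3.46×10^8 × 4.075 = 1.41×10^9 J/m².
Total heat: Q = q × A = 1.41×10^9 × (14010 × 10⁶ m²) = 1.98×10^19 J.

2.0×10^19 J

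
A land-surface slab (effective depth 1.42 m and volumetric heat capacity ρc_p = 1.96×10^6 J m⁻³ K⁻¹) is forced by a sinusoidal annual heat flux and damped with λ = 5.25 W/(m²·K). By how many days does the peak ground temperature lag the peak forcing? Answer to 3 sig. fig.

Areal heat capacity C = ρc_p × D = 1.96×10^6 × 1.42 = 2.78×10^6 J/(m²·K).
ω = 2π / 3.15×10^7 s = 1.99×10^-7 s⁻¹.
Phase lag φ = arctan(Cω/λ) = arctan(0.555/5.25) = 0.105 rad.
Time lag = φ / ω = 0.105 / 1.99×10^-7 = 5.28×10^5 s = 6.11 days.

6.11 days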